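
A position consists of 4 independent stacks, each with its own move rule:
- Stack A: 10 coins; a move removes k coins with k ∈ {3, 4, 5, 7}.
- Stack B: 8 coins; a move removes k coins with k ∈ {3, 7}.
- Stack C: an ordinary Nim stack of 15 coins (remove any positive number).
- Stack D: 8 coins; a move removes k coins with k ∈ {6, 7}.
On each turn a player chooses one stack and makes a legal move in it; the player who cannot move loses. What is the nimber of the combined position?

For stack A, compute g(0), g(1), … with moves {3, 4, 5, 7}:
k:     0  1  2  3  4  5  6  7  8  9 10
g(k):  0  0  0  1  1  1  2  2  2  3  0
So g(10) = 0.
For stack B, compute g(0), g(1), … with moves {3, 7}:
k:     0  1  2  3  4  5  6  7  8
g(k):  0  0  0  1  1  1  0  2  2
So g(8) = 2.
Stack C is a plain Nim stack of size 15, so its Grundy value is 15.
Build the Grundy sequence for stack D with g(k) = mex{g(k−s) : s ∈ {6, 7}, s ≤ k}:
g(0) = mex{} = 0
g(1) = mex{} = 0
g(2) = mex{} = 0
g(3) = mex{} = 0
g(4) = mex{} = 0
g(5) = mex{} = 0
g(6) = mex{0} = 1
g(7) = mex{0} = 1
g(8) = mex{0} = 1
So g(8) = 1.
By the Sprague-Grundy theorem, the Grundy value of a sum of independent games is the XOR of the component values.
Combined value = 0 XOR 2 XOR 15 XOR 1 = 12.

12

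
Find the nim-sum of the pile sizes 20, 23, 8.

11

In binary:
  10100  (20)
  10111  (23)
  01000  (8)
  -----
  01011  (11)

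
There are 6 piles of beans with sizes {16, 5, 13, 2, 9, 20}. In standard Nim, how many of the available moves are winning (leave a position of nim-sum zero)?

3

Compute the nim-sum pairwise:
16 ⊕ 5 = 21
21 ⊕ 13 = 24
24 ⊕ 2 = 26
26 ⊕ 9 = 19
19 ⊕ 20 = 7
The overall nim-sum is X = 7. A pile of size p has a winning move iff p XOR X < p (reduce it to p XOR X).
  16: 16 XOR 7 = 23 ≥ 16 — no move.
  5: 5 XOR 7 = 2 < 5 — winning move (to 2).
  13: 13 XOR 7 = 10 < 13 — winning move (to 10).
  2: 2 XOR 7 = 5 ≥ 2 — no move.
  9: 9 XOR 7 = 14 ≥ 9 — no move.
  20: 20 XOR 7 = 19 < 20 — winning move (to 19).
That gives 3 winning moves.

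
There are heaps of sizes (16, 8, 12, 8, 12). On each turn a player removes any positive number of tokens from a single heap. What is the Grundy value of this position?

Nim-sum: 16 XOR 8 XOR 12 XOR 8 XOR 12 = 16.

16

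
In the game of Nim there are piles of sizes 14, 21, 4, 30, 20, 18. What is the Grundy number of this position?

7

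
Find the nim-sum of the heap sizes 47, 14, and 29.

Nim-sum: 47 XOR 14 XOR 29 = 60.

60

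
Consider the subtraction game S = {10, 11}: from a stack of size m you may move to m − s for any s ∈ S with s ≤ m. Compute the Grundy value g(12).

Build the Grundy sequence with g(k) = mex{g(k−s) : s ∈ {10, 11}, s ≤ k}:
k:     0  1  2  3  4  5  6  7  8  9 10 11 12
g(k):  0  0  0  0  0  0  0  0  0  0  1  1  1
So g(12) = 1.

1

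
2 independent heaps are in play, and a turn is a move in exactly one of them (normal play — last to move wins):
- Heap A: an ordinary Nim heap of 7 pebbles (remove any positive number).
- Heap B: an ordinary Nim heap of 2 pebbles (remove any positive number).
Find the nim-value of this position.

Heap A is a plain Nim heap of size 7, so its Grundy value is 7.
Heap B is a plain Nim heap of size 2, so its Grundy value is 2.
The value of a disjunctive sum is the nim-sum of the parts.
Combined value = 7 ⊕ 2 = 5.

5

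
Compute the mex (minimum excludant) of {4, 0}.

1

0 is in the set but 1 is not, so the mex is 1.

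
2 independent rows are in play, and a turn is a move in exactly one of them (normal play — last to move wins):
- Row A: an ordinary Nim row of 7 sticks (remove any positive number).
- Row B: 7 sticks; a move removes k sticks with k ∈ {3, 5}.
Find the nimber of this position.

Row A is a plain Nim row of size 7, so its Grundy value is 7.
Grundy values for row B (subtraction set {3, 5}):
g(0) = mex{} = 0
g(1) = mex{} = 0
g(2) = mex{} = 0
g(3) = mex{0} = 1
g(4) = mex{0} = 1
g(5) = mex{0} = 1
g(6) = mex{0,1} = 2
g(7) = mex{0,1} = 2
So g(7) = 2.
By the Sprague-Grundy theorem, the Grundy value of a sum of independent games is the XOR of the component values.
Combined value = 7 XOR 2 = 5.

5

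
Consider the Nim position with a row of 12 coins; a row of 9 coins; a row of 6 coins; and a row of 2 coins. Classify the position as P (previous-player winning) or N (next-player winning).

Nim-sum: 12 ^ 9 ^ 6 ^ 2 = 1.
The nim-sum is 1 ≠ 0, so this is an N-position: the player to move can win.

N-position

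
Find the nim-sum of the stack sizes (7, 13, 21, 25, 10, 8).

Compute the nim-sum pairwise:
7 ⊕ 13 = 10
10 ⊕ 21 = 31
31 ⊕ 25 = 6
6 ⊕ 10 = 12
12 ⊕ 8 = 4

4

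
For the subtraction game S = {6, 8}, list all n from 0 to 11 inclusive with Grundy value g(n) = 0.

Compute g(0), g(1), … for moves {6, 8}:
g(0) = mex{} = 0
g(1) = mex{} = 0
g(2) = mex{} = 0
g(3) = mex{} = 0
g(4) = mex{} = 0
g(5) = mex{} = 0
g(6) = mex{0} = 1
g(7) = mex{0} = 1
g(8) = mex{0} = 1
g(9) = mex{0} = 1
g(10) = mex{0} = 1
g(11) = mex{0} = 1
The P-positions (g = 0) in 0..11 are 0, 1, 2, 3, 4, 5.

0, 1, 2, 3, 4, 5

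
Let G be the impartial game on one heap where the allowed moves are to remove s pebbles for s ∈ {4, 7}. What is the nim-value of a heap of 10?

2

Build the Grundy sequence with g(k) = mex{g(k−s) : s ∈ {4, 7}, s ≤ k}:
k:     0  1  2  3  4  5  6  7  8  9 10
g(k):  0  0  0  0  1  1  1  1  2  2  2
So g(10) = 2.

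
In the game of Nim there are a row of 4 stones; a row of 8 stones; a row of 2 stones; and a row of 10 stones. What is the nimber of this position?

Compute the nim-sum pairwise:
4 ^ 8 = 12
12 ^ 2 = 14
14 ^ 10 = 4

4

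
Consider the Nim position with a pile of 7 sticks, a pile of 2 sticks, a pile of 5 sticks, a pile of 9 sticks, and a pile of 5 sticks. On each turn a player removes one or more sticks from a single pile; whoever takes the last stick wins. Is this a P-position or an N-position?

Compute the nim-sum pairwise:
7 XOR 2 = 5
5 XOR 5 = 0
0 XOR 9 = 9
9 XOR 5 = 12
The nim-sum is 12 ≠ 0, so this is an N-position: the player to move can win.

N-position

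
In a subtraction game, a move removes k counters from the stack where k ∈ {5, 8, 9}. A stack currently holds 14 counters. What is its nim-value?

0

Grundy values for subtraction set {5, 8, 9}:
g(0) = mex{} = 0
g(1) = mex{} = 0
g(2) = mex{} = 0
g(3) = mex{} = 0
g(4) = mex{} = 0
g(5) = mex{0} = 1
g(6) = mex{0} = 1
g(7) = mex{0} = 1
g(8) = mex{0} = 1
g(9) = mex{0} = 1
g(10) = mex{0,1} = 2
g(11) = mex{0,1} = 2
g(12) = mex{0,1} = 2
g(13) = mex{0,1} = 2
g(14) = mex{1} = 0
So g(14) = 0.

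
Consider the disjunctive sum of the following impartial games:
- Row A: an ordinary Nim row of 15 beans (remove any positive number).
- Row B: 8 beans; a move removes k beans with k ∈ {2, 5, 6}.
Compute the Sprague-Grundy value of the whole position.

Row A is a plain Nim row of size 15, so its Grundy value is 15.
For row B, compute g(0), g(1), … with moves {2, 5, 6}:
g(0) = mex{} = 0
g(1) = mex{} = 0
g(2) = mex{0} = 1
g(3) = mex{0} = 1
g(4) = mex{1} = 0
g(5) = mex{0,1} = 2
g(6) = mex{0} = 1
g(7) = mex{0,1,2} = 3
g(8) = mex{1} = 0
So g(8) = 0.
By the Sprague-Grundy theorem, the Grundy value of a sum of independent games is the XOR of the component values.
Combined value = 15 ⊕ 0 = 15.

15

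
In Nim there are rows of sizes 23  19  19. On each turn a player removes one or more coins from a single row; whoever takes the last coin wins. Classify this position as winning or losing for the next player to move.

Compute the nim-sum pairwise:
23 XOR 19 = 4
4 XOR 19 = 23
The nim-sum is 23 ≠ 0, so this is an N-position: the player to move can win.

Winning position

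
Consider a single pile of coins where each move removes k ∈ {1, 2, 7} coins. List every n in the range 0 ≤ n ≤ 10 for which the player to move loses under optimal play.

Build the Grundy sequence with g(k) = mex{g(k−s) : s ∈ {1, 2, 7}, s ≤ k}:
k:     0  1  2  3  4  5  6  7  8  9 10
g(k):  0  1  2  0  1  2  0  1  2  0  1
The P-positions (g = 0) in 0..10 are 0, 3, 6, 9.

0, 3, 6, 9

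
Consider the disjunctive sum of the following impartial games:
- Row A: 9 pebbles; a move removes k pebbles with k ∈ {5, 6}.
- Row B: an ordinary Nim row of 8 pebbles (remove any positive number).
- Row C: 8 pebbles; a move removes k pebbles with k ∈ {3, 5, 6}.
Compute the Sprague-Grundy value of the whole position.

11

Grundy values for row A (subtraction set {5, 6}):
k:     0  1  2  3  4  5  6  7  8  9
g(k):  0  0  0  0  0  1  1  1  1  1
So g(9) = 1.
Row B is a plain Nim row of size 8, so its Grundy value is 8.
Grundy values for row C (subtraction set {3, 5, 6}):
k:     0  1  2  3  4  5  6  7  8
g(k):  0  0  0  1  1  1  2  2  2
So g(8) = 2.
The value of a disjunctive sum is the nim-sum of the parts.
Combined value = 1 XOR 8 XOR 2 = 11.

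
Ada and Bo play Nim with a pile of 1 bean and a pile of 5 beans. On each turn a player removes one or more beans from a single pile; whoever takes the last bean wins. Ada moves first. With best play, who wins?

Ada wins

In binary:
  001  (1)
  101  (5)
  ---
  100  (4)
The nim-sum is 4 ≠ 0, so this is an N-position: the player to move can win; Ada has a winning move.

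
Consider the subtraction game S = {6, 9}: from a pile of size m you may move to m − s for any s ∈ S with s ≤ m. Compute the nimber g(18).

Compute g(0), g(1), … for moves {6, 9}:
k:     0  1  2  3  4  5  6  7  8  9 10 11 12 13 14 15 16 17 18
g(k):  0  0  0  0  0  0  1  1  1  1  1  1  2  2  2  0  0  0  0
So g(18) = 0.

0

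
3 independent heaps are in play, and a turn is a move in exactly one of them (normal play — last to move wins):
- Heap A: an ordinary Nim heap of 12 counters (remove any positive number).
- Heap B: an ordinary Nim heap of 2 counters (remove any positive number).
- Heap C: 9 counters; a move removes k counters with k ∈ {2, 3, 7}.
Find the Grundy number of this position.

Heap A is a plain Nim heap of size 12, so its Grundy value is 12.
Heap B is a plain Nim heap of size 2, so its Grundy value is 2.
Build the Grundy sequence for heap C with g(k) = mex{g(k−s) : s ∈ {2, 3, 7}, s ≤ k}:
k:     0  1  2  3  4  5  6  7  8  9
g(k):  0  0  1  1  2  0  0  1  1  2
So g(9) = 2.
By the Sprague-Grundy theorem, the Grundy value of a sum of independent games is the XOR of the component values.
Combined value = 12 XOR 2 XOR 2 = 12.

12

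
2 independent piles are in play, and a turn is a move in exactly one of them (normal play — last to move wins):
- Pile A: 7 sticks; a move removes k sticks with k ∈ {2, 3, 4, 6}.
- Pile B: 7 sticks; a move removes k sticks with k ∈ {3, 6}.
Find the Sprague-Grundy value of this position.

1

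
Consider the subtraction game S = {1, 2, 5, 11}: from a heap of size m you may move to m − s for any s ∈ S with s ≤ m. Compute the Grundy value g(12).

Compute g(0), g(1), … for moves {1, 2, 5, 11}:
k:     0  1  2  3  4  5  6  7  8  9 10 11 12
g(k):  0  1  2  0  1  2  0  1  2  0  1  2  0
So g(12) = 0.

0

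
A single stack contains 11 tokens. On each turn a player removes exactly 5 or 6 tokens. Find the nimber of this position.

0

Build the Grundy sequence with g(k) = mex{g(k−s) : s ∈ {5, 6}, s ≤ k}:
k:     0  1  2  3  4  5  6  7  8  9 10 11
g(k):  0  0  0  0  0  1  1  1  1  1  2  0
So g(11) = 0.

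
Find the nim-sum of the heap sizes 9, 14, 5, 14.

12

Compute the nim-sum pairwise:
9 XOR 14 = 7
7 XOR 5 = 2
2 XOR 14 = 12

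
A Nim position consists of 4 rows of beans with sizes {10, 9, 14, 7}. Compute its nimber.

Nim-sum: 10 XOR 9 XOR 14 XOR 7 = 10.

10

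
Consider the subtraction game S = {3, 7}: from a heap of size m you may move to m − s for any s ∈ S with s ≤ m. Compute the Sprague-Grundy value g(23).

1

Compute g(0), g(1), … for moves {3, 7}:
k:     0  1  2  3  4  5  6  7  8  9 10 11 12 13 14 15 16 17 18 19 20 21 22 23
g(k):  0  0  0  1  1  1  0  2  2  1  0  0  0  1  1  1  0  2  2  1  0  0  0  1
So g(23) = 1.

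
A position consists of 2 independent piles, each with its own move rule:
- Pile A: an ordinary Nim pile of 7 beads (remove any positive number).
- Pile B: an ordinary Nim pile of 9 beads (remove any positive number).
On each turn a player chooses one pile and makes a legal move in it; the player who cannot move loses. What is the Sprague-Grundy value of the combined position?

Pile A is a plain Nim pile of size 7, so its Grundy value is 7.
Pile B is a plain Nim pile of size 9, so its Grundy value is 9.
The value of a disjunctive sum is the nim-sum of the parts.
Combined value = 7 XOR 9 = 14.

14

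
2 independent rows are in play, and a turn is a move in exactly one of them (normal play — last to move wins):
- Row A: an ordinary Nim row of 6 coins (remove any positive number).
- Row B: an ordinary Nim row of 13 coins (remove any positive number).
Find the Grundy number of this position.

11

Row A is a plain Nim row of size 6, so its Grundy value is 6.
Row B is a plain Nim row of size 13, so its Grundy value is 13.
The value of a disjunctive sum is the nim-sum of the parts.
Combined value = 6 ⊕ 13 = 11.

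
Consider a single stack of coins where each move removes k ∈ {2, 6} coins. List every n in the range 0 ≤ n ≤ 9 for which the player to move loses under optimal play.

0, 1, 4, 5, 8, 9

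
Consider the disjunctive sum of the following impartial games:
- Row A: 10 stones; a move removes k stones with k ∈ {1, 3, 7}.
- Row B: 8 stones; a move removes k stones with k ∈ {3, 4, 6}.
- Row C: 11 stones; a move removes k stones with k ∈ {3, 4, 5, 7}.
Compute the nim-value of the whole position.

2

For row A, compute g(0), g(1), … with moves {1, 3, 7}:
k:     0  1  2  3  4  5  6  7  8  9 10
g(k):  0  1  0  1  0  1  0  1  0  1  0
So g(10) = 0.
Grundy values for row B (subtraction set {3, 4, 6}):
k:     0  1  2  3  4  5  6  7  8
g(k):  0  0  0  1  1  1  2  2  2
So g(8) = 2.
Build the Grundy sequence for row C with g(k) = mex{g(k−s) : s ∈ {3, 4, 5, 7}, s ≤ k}:
k:     0  1  2  3  4  5  6  7  8  9 10 11
g(k):  0  0  0  1  1  1  2  2  2  3  0  0
So g(11) = 0.
By the Sprague-Grundy theorem, the Grundy value of a sum of independent games is the XOR of the component values.
Combined value = 0 XOR 2 XOR 0 = 2.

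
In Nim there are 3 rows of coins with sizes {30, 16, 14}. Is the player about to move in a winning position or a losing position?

Compute the nim-sum pairwise:
30 XOR 16 = 14
14 XOR 14 = 0
The nim-sum is 0, so this is a P-position: the player to move is in a losing position under optimal play.

Losing position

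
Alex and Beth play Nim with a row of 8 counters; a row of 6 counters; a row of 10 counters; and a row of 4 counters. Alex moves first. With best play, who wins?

Nim-sum: 8 XOR 6 XOR 10 XOR 4 = 0.
The nim-sum is 0, so this is a P-position: the player to move is in a losing position under optimal play; Alex is about to move from it and so loses — Beth wins.

Beth wins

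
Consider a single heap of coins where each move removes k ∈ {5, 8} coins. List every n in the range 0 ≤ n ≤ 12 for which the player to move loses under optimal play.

0, 1, 2, 3, 4

Compute g(0), g(1), … for moves {5, 8}:
g(0) = mex{} = 0
g(1) = mex{} = 0
g(2) = mex{} = 0
g(3) = mex{} = 0
g(4) = mex{} = 0
g(5) = mex{0} = 1
g(6) = mex{0} = 1
g(7) = mex{0} = 1
g(8) = mex{0} = 1
g(9) = mex{0} = 1
g(10) = mex{0,1} = 2
g(11) = mex{0,1} = 2
g(12) = mex{0,1} = 2
The P-positions (g = 0) in 0..12 are 0, 1, 2, 3, 4.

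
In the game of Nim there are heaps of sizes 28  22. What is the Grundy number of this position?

10

Nim-sum: 28 ^ 22 = 10.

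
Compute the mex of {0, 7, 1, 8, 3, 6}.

2

The values 0, 1 are all present; 2 is the first non-negative integer missing from the set.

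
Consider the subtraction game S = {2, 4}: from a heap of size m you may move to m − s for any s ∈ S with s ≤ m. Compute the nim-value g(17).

Grundy values for subtraction set {2, 4}:
k:     0  1  2  3  4  5  6  7  8  9 10 11 12 13 14 15 16 17
g(k):  0  0  1  1  2  2  0  0  1  1  2  2  0  0  1  1  2  2
So g(17) = 2.

2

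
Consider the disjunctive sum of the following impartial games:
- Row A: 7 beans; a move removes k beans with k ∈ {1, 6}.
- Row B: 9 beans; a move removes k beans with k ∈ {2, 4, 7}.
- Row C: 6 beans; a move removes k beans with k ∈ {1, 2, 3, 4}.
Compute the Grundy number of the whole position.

1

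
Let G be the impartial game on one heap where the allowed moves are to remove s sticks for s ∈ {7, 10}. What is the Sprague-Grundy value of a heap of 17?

Build the Grundy sequence with g(k) = mex{g(k−s) : s ∈ {7, 10}, s ≤ k}:
k:     0  1  2  3  4  5  6  7  8  9 10 11 12 13 14 15 16 17
g(k):  0  0  0  0  0  0  0  1  1  1  1  1  1  1  2  2  2  0
So g(17) = 0.

0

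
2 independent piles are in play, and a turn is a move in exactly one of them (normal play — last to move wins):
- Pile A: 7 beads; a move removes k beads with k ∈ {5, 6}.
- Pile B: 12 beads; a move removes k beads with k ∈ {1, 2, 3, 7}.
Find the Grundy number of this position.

1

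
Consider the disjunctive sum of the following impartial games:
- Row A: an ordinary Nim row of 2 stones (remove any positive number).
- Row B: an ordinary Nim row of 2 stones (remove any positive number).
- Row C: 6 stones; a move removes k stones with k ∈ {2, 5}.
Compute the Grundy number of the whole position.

1

Row A is a plain Nim row of size 2, so its Grundy value is 2.
Row B is a plain Nim row of size 2, so its Grundy value is 2.
For row C, compute g(0), g(1), … with moves {2, 5}:
g(0) = mex{} = 0
g(1) = mex{} = 0
g(2) = mex{0} = 1
g(3) = mex{0} = 1
g(4) = mex{1} = 0
g(5) = mex{0,1} = 2
g(6) = mex{0} = 1
So g(6) = 1.
The value of a disjunctive sum is the nim-sum of the parts.
Combined value = 2 ⊕ 2 ⊕ 1 = 1.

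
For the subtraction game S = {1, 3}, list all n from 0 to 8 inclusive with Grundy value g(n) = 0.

Grundy values for subtraction set {1, 3}:
k:     0  1  2  3  4  5  6  7  8
g(k):  0  1  0  1  0  1  0  1  0
The P-positions (g = 0) in 0..8 are 0, 2, 4, 6, 8.

0, 2, 4, 6, 8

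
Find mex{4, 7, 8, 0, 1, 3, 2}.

5

The values 0, 1, 2, 3, 4 are all present; 5 is the first non-negative integer missing from the set.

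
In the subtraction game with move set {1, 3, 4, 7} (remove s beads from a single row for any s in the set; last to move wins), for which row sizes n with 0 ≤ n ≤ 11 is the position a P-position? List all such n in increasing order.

Compute g(0), g(1), … for moves {1, 3, 4, 7}:
g(0) = mex{} = 0
g(1) = mex{0} = 1
g(2) = mex{1} = 0
g(3) = mex{0} = 1
g(4) = mex{0,1} = 2
g(5) = mex{0,1,2} = 3
g(6) = mex{0,1,3} = 2
g(7) = mex{0,1,2} = 3
g(8) = mex{1,2,3} = 0
g(9) = mex{0,2,3} = 1
g(10) = mex{1,2,3} = 0
g(11) = mex{0,2,3} = 1
The P-positions (g = 0) in 0..11 are 0, 2, 8, 10.

0, 2, 8, 10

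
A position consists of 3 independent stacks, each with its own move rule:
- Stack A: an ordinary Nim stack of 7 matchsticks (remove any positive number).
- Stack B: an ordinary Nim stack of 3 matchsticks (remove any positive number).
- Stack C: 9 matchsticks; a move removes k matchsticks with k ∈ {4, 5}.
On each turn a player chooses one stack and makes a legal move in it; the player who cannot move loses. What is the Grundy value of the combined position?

4

Stack A is a plain Nim stack of size 7, so its Grundy value is 7.
Stack B is a plain Nim stack of size 3, so its Grundy value is 3.
For stack C, compute g(0), g(1), … with moves {4, 5}:
g(0) = mex{} = 0
g(1) = mex{} = 0
g(2) = mex{} = 0
g(3) = mex{} = 0
g(4) = mex{0} = 1
g(5) = mex{0} = 1
g(6) = mex{0} = 1
g(7) = mex{0} = 1
g(8) = mex{0,1} = 2
g(9) = mex{1} = 0
So g(9) = 0.
By the Sprague-Grundy theorem, the Grundy value of a sum of independent games is the XOR of the component values.
Combined value = 7 ⊕ 3 ⊕ 0 = 4.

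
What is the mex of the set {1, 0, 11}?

2

The values 0, 1 are all present; 2 is the first non-negative integer missing from the set.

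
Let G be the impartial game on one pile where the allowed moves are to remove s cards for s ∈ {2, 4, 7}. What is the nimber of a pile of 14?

1

Build the Grundy sequence with g(k) = mex{g(k−s) : s ∈ {2, 4, 7}, s ≤ k}:
k:     0  1  2  3  4  5  6  7  8  9 10 11 12 13 14
g(k):  0  0  1  1  2  2  0  3  1  0  2  1  0  2  1
So g(14) = 1.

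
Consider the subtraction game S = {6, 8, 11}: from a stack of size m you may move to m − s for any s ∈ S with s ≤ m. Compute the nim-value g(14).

2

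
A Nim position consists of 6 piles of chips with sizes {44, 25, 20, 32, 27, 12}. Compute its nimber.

22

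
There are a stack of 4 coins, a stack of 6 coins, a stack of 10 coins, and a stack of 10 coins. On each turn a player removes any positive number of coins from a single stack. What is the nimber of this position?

2

Compute the nim-sum pairwise:
4 ⊕ 6 = 2
2 ⊕ 10 = 8
8 ⊕ 10 = 2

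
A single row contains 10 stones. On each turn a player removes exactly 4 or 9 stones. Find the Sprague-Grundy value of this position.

Build the Grundy sequence with g(k) = mex{g(k−s) : s ∈ {4, 9}, s ≤ k}:
k:     0  1  2  3  4  5  6  7  8  9 10
g(k):  0  0  0  0  1  1  1  1  0  2  2
So g(10) = 2.

2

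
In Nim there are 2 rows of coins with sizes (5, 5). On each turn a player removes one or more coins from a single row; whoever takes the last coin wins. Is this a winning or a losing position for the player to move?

Nim-sum: 5 ⊕ 5 = 0.
The nim-sum is 0, so this is a P-position: the player to move is in a losing position under optimal play.

Losing position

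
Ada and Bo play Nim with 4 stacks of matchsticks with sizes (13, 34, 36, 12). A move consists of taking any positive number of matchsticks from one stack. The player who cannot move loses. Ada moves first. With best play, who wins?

Ada wins

Nim-sum: 13 XOR 34 XOR 36 XOR 12 = 7.
The nim-sum is 7 ≠ 0, so this is an N-position: the player to move can win; Ada has a winning move.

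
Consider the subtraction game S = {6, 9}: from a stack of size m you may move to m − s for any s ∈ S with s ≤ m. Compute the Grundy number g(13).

Compute g(0), g(1), … for moves {6, 9}:
k:     0  1  2  3  4  5  6  7  8  9 10 11 12 13
g(k):  0  0  0  0  0  0  1  1  1  1  1  1  2  2
So g(13) = 2.

2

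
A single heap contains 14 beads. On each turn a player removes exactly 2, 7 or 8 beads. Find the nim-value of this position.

Compute g(0), g(1), … for moves {2, 7, 8}:
k:     0  1  2  3  4  5  6  7  8  9 10 11 12 13 14
g(k):  0  0  1  1  0  0  1  1  2  2  0  3  1  2  0
So g(14) = 0.

0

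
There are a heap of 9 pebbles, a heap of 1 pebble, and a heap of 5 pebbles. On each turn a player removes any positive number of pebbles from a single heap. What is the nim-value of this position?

13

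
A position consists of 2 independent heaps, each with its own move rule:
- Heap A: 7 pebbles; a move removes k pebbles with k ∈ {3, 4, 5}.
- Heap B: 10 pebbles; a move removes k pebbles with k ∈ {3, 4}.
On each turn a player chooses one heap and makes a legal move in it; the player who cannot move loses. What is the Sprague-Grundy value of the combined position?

For heap A, compute g(0), g(1), … with moves {3, 4, 5}:
k:     0  1  2  3  4  5  6  7
g(k):  0  0  0  1  1  1  2  2
So g(7) = 2.
For heap B, compute g(0), g(1), … with moves {3, 4}:
g(0) = mex{} = 0
g(1) = mex{} = 0
g(2) = mex{} = 0
g(3) = mex{0} = 1
g(4) = mex{0} = 1
g(5) = mex{0} = 1
g(6) = mex{0,1} = 2
g(7) = mex{1} = 0
g(8) = mex{1} = 0
g(9) = mex{1,2} = 0
g(10) = mex{0,2} = 1
So g(10) = 1.
By the Sprague-Grundy theorem, the Grundy value of a sum of independent games is the XOR of the component values.
Combined value = 2 XOR 1 = 3.

3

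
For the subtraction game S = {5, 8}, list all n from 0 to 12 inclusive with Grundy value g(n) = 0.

0, 1, 2, 3, 4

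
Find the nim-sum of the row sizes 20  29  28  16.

Nim-sum: 20 ⊕ 29 ⊕ 28 ⊕ 16 = 5.

5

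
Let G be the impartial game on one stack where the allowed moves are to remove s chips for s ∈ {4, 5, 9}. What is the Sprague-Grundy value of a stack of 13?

0

Build the Grundy sequence with g(k) = mex{g(k−s) : s ∈ {4, 5, 9}, s ≤ k}:
g(0) = mex{} = 0
g(1) = mex{} = 0
g(2) = mex{} = 0
g(3) = mex{} = 0
g(4) = mex{0} = 1
g(5) = mex{0} = 1
g(6) = mex{0} = 1
g(7) = mex{0} = 1
g(8) = mex{0,1} = 2
g(9) = mex{0,1} = 2
g(10) = mex{0,1} = 2
g(11) = mex{0,1} = 2
g(12) = mex{0,1,2} = 3
g(13) = mex{1,2} = 0
So g(13) = 0.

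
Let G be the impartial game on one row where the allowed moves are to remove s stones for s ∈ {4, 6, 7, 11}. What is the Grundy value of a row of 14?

Build the Grundy sequence with g(k) = mex{g(k−s) : s ∈ {4, 6, 7, 11}, s ≤ k}:
g(0) = mex{} = 0
g(1) = mex{} = 0
g(2) = mex{} = 0
g(3) = mex{} = 0
g(4) = mex{0} = 1
g(5) = mex{0} = 1
g(6) = mex{0} = 1
g(7) = mex{0} = 1
g(8) = mex{0,1} = 2
g(9) = mex{0,1} = 2
g(10) = mex{0,1} = 2
g(11) = mex{0,1} = 2
g(12) = mex{0,1,2} = 3
g(13) = mex{0,1,2} = 3
g(14) = mex{0,1,2} = 3
So g(14) = 3.

3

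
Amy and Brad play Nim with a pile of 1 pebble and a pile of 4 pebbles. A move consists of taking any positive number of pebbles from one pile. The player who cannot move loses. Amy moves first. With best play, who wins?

Amy wins

In binary:
  001  (1)
  100  (4)
  ---
  101  (5)
The nim-sum is 5 ≠ 0, so this is an N-position: the player to move can win; Amy has a winning move.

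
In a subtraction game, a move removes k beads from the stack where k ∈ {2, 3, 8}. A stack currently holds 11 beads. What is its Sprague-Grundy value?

Grundy values for subtraction set {2, 3, 8}:
k:     0  1  2  3  4  5  6  7  8  9 10 11
g(k):  0  0  1  1  2  0  0  1  1  2  0  0
So g(11) = 0.

0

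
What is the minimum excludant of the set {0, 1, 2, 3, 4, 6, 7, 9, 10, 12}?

5

The values 0, 1, 2, 3, 4 are all present; 5 is the first non-negative integer missing from the set.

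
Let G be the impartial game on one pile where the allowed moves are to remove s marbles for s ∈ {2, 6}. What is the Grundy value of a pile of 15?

Compute g(0), g(1), … for moves {2, 6}:
k:     0  1  2  3  4  5  6  7  8  9 10 11 12 13 14 15
g(k):  0  0  1  1  0  0  1  1  0  0  1  1  0  0  1  1
So g(15) = 1.

1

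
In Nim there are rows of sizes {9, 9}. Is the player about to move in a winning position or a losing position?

Losing position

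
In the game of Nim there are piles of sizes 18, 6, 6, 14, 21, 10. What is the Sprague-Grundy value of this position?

Compute the nim-sum pairwise:
18 XOR 6 = 20
20 XOR 6 = 18
18 XOR 14 = 28
28 XOR 21 = 9
9 XOR 10 = 3

3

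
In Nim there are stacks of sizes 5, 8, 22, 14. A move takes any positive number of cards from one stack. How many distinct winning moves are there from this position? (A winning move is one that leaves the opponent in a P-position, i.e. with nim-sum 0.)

Compute the nim-sum pairwise:
5 ⊕ 8 = 13
13 ⊕ 22 = 27
27 ⊕ 14 = 21
The overall nim-sum is X = 21. A stack of size p has a winning move iff p XOR X < p (reduce it to p XOR X).
  5: 5 XOR 21 = 16 ≥ 5 — no move.
  8: 8 XOR 21 = 29 ≥ 8 — no move.
  22: 22 XOR 21 = 3 < 22 — winning move (to 3).
  14: 14 XOR 21 = 27 ≥ 14 — no move.
That gives 1 winning move.

1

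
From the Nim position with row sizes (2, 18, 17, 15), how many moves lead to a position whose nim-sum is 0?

Compute the nim-sum pairwise:
2 ⊕ 18 = 16
16 ⊕ 17 = 1
1 ⊕ 15 = 14
The overall nim-sum is X = 14. A row of size p has a winning move iff p XOR X < p (reduce it to p XOR X).
  2: 2 XOR 14 = 12 ≥ 2 — no move.
  18: 18 XOR 14 = 28 ≥ 18 — no move.
  17: 17 XOR 14 = 31 ≥ 17 — no move.
  15: 15 XOR 14 = 1 < 15 — winning move (to 1).
That gives 1 winning move.

1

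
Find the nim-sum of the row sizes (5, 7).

2

Write each in binary and XOR column by column:
  101  (5)
  111  (7)
  ---
  010  (2)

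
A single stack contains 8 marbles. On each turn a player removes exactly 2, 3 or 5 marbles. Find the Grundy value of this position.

0

Compute g(0), g(1), … for moves {2, 3, 5}:
g(0) = mex{} = 0
g(1) = mex{} = 0
g(2) = mex{0} = 1
g(3) = mex{0} = 1
g(4) = mex{0,1} = 2
g(5) = mex{0,1} = 2
g(6) = mex{0,1,2} = 3
g(7) = mex{1,2} = 0
g(8) = mex{1,2,3} = 0
So g(8) = 0.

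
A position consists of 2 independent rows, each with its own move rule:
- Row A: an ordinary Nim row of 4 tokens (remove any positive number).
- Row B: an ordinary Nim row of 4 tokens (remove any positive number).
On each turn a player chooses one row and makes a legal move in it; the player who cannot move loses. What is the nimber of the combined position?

0

Row A is a plain Nim row of size 4, so its Grundy value is 4.
Row B is a plain Nim row of size 4, so its Grundy value is 4.
The value of a disjunctive sum is the nim-sum of the parts.
Combined value = 4 ⊕ 4 = 0.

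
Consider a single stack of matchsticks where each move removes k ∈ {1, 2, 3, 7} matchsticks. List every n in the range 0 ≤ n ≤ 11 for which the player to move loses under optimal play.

0, 4, 8

Compute g(0), g(1), … for moves {1, 2, 3, 7}:
k:     0  1  2  3  4  5  6  7  8  9 10 11
g(k):  0  1  2  3  0  1  2  3  0  1  2  3
The P-positions (g = 0) in 0..11 are 0, 4, 8.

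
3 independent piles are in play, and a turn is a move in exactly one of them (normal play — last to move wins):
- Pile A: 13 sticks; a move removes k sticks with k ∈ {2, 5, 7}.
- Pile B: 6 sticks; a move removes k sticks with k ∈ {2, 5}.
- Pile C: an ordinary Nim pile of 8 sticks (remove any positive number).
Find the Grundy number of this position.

Build the Grundy sequence for pile A with g(k) = mex{g(k−s) : s ∈ {2, 5, 7}, s ≤ k}:
g(0) = mex{} = 0
g(1) = mex{} = 0
g(2) = mex{0} = 1
g(3) = mex{0} = 1
g(4) = mex{1} = 0
g(5) = mex{0,1} = 2
g(6) = mex{0} = 1
g(7) = mex{0,1,2} = 3
g(8) = mex{0,1} = 2
g(9) = mex{0,1,3} = 2
g(10) = mex{1,2} = 0
g(11) = mex{0,1,2} = 3
g(12) = mex{0,2,3} = 1
g(13) = mex{1,2,3} = 0
So g(13) = 0.
Build the Grundy sequence for pile B with g(k) = mex{g(k−s) : s ∈ {2, 5}, s ≤ k}:
g(0) = mex{} = 0
g(1) = mex{} = 0
g(2) = mex{0} = 1
g(3) = mex{0} = 1
g(4) = mex{1} = 0
g(5) = mex{0,1} = 2
g(6) = mex{0} = 1
So g(6) = 1.
Pile C is a plain Nim pile of size 8, so its Grundy value is 8.
By the Sprague-Grundy theorem, the Grundy value of a sum of independent games is the XOR of the component values.
Combined value = 0 XOR 1 XOR 8 = 9.

9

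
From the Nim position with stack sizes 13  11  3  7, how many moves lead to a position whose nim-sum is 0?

Bitwise XOR of the heap sizes:
  1101  (13)
  1011  (11)
  0011  (3)
  0111  (7)
  ----
  0010  (2)
The overall nim-sum is X = 2. A stack of size p has a winning move iff p XOR X < p (reduce it to p XOR X).
  13: 13 XOR 2 = 15 ≥ 13 — no move.
  11: 11 XOR 2 = 9 < 11 — winning move (to 9).
  3: 3 XOR 2 = 1 < 3 — winning move (to 1).
  7: 7 XOR 2 = 5 < 7 — winning move (to 5).
That gives 3 winning moves.

3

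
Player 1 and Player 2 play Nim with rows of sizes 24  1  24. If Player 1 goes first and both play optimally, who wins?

Compute the nim-sum pairwise:
24 XOR 1 = 25
25 XOR 24 = 1
The nim-sum is 1 ≠ 0, so this is an N-position: the player to move can win; Player 1 has a winning move.

Player 1 wins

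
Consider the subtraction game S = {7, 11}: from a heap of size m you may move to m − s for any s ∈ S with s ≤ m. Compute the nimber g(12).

Grundy values for subtraction set {7, 11}:
g(0) = mex{} = 0
g(1) = mex{} = 0
g(2) = mex{} = 0
g(3) = mex{} = 0
g(4) = mex{} = 0
g(5) = mex{} = 0
g(6) = mex{} = 0
g(7) = mex{0} = 1
g(8) = mex{0} = 1
g(9) = mex{0} = 1
g(10) = mex{0} = 1
g(11) = mex{0} = 1
g(12) = mex{0} = 1
So g(12) = 1.

1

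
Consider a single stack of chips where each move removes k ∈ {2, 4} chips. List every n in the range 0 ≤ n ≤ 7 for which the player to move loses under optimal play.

0, 1, 6, 7

Compute g(0), g(1), … for moves {2, 4}:
k:     0  1  2  3  4  5  6  7
g(k):  0  0  1  1  2  2  0  0
The P-positions (g = 0) in 0..7 are 0, 1, 6, 7.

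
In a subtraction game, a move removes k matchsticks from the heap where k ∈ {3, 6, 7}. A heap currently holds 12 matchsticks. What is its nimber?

Build the Grundy sequence with g(k) = mex{g(k−s) : s ∈ {3, 6, 7}, s ≤ k}:
g(0) = mex{} = 0
g(1) = mex{} = 0
g(2) = mex{} = 0
g(3) = mex{0} = 1
g(4) = mex{0} = 1
g(5) = mex{0} = 1
g(6) = mex{0,1} = 2
g(7) = mex{0,1} = 2
g(8) = mex{0,1} = 2
g(9) = mex{0,1,2} = 3
g(10) = mex{1,2} = 0
g(11) = mex{1,2} = 0
g(12) = mex{1,2,3} = 0
So g(12) = 0.

0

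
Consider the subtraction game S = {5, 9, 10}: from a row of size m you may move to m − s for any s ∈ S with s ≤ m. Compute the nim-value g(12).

2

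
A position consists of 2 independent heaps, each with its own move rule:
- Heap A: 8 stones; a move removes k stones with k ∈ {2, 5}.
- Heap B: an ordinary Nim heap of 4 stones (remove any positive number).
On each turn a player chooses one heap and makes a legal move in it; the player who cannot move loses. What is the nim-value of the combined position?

4

Grundy values for heap A (subtraction set {2, 5}):
g(0) = mex{} = 0
g(1) = mex{} = 0
g(2) = mex{0} = 1
g(3) = mex{0} = 1
g(4) = mex{1} = 0
g(5) = mex{0,1} = 2
g(6) = mex{0} = 1
g(7) = mex{1,2} = 0
g(8) = mex{1} = 0
So g(8) = 0.
Heap B is a plain Nim heap of size 4, so its Grundy value is 4.
By the Sprague-Grundy theorem, the Grundy value of a sum of independent games is the XOR of the component values.
Combined value = 0 XOR 4 = 4.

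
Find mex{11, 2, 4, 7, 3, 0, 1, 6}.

5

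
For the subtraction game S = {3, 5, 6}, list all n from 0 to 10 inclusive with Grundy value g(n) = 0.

Build the Grundy sequence with g(k) = mex{g(k−s) : s ∈ {3, 5, 6}, s ≤ k}:
g(0) = mex{} = 0
g(1) = mex{} = 0
g(2) = mex{} = 0
g(3) = mex{0} = 1
g(4) = mex{0} = 1
g(5) = mex{0} = 1
g(6) = mex{0,1} = 2
g(7) = mex{0,1} = 2
g(8) = mex{0,1} = 2
g(9) = mex{1,2} = 0
g(10) = mex{1,2} = 0
The P-positions (g = 0) in 0..10 are 0, 1, 2, 9, 10.

0, 1, 2, 9, 10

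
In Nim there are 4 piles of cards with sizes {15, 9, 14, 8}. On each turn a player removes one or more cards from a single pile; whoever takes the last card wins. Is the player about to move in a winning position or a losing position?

Losing position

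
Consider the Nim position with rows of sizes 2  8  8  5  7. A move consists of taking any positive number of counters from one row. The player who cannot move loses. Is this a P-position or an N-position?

P-position

Write each in binary and XOR column by column:
  0010  (2)
  1000  (8)
  1000  (8)
  0101  (5)
  0111  (7)
  ----
  0000  (0)
The nim-sum is 0, so this is a P-position: the player to move is in a losing position under optimal play.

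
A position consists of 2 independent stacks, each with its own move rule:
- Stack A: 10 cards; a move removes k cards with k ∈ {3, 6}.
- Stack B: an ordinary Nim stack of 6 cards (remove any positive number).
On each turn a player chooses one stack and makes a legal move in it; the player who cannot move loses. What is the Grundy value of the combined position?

6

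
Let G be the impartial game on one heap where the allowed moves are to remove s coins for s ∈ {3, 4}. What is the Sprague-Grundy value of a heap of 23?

0

Build the Grundy sequence with g(k) = mex{g(k−s) : s ∈ {3, 4}, s ≤ k}:
k:     0  1  2  3  4  5  6  7  8  9 10 11 12 13 14 15 16 17 18 19 20 21 22 23
g(k):  0  0  0  1  1  1  2  0  0  0  1  1  1  2  0  0  0  1  1  1  2  0  0  0
So g(23) = 0.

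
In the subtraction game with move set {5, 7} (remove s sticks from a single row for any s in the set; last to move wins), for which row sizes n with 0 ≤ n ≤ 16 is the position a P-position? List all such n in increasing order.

0, 1, 2, 3, 4, 12, 13, 14, 15, 16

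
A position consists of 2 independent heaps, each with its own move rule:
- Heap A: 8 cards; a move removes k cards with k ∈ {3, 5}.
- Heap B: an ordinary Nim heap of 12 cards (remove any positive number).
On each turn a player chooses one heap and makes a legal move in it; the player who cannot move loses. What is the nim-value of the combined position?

12

For heap A, compute g(0), g(1), … with moves {3, 5}:
k:     0  1  2  3  4  5  6  7  8
g(k):  0  0  0  1  1  1  2  2  0
So g(8) = 0.
Heap B is a plain Nim heap of size 12, so its Grundy value is 12.
The value of a disjunctive sum is the nim-sum of the parts.
Combined value = 0 XOR 12 = 12.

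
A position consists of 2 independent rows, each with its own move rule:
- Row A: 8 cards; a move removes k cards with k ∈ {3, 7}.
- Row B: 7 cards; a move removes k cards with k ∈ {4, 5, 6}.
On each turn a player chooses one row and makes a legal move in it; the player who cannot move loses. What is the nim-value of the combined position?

Build the Grundy sequence for row A with g(k) = mex{g(k−s) : s ∈ {3, 7}, s ≤ k}:
g(0) = mex{} = 0
g(1) = mex{} = 0
g(2) = mex{} = 0
g(3) = mex{0} = 1
g(4) = mex{0} = 1
g(5) = mex{0} = 1
g(6) = mex{1} = 0
g(7) = mex{0,1} = 2
g(8) = mex{0,1} = 2
So g(8) = 2.
Build the Grundy sequence for row B with g(k) = mex{g(k−s) : s ∈ {4, 5, 6}, s ≤ k}:
g(0) = mex{} = 0
g(1) = mex{} = 0
g(2) = mex{} = 0
g(3) = mex{} = 0
g(4) = mex{0} = 1
g(5) = mex{0} = 1
g(6) = mex{0} = 1
g(7) = mex{0} = 1
So g(7) = 1.
By the Sprague-Grundy theorem, the Grundy value of a sum of independent games is the XOR of the component values.
Combined value = 2 ⊕ 1 = 3.

3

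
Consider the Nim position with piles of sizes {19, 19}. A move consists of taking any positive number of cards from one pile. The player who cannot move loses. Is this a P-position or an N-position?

P-position

Compute the nim-sum pairwise:
19 XOR 19 = 0
The nim-sum is 0, so this is a P-position: the player to move is in a losing position under optimal play.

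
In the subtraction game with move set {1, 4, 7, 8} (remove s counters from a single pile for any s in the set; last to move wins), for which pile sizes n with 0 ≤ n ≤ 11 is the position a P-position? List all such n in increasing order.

0, 2, 5, 11

Compute g(0), g(1), … for moves {1, 4, 7, 8}:
k:     0  1  2  3  4  5  6  7  8  9 10 11
g(k):  0  1  0  1  2  0  1  2  3  2  3  0
The P-positions (g = 0) in 0..11 are 0, 2, 5, 11.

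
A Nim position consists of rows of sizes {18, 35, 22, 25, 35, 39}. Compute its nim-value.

Bitwise XOR of the heap sizes:
  010010  (18)
  100011  (35)
  010110  (22)
  011001  (25)
  100011  (35)
  100111  (39)
  ------
  111010  (58)

58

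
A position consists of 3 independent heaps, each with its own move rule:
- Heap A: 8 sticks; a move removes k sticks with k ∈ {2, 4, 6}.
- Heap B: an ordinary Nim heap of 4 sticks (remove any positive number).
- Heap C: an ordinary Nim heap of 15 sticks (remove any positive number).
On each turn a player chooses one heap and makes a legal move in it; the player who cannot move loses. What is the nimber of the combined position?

11

Build the Grundy sequence for heap A with g(k) = mex{g(k−s) : s ∈ {2, 4, 6}, s ≤ k}:
g(0) = mex{} = 0
g(1) = mex{} = 0
g(2) = mex{0} = 1
g(3) = mex{0} = 1
g(4) = mex{0,1} = 2
g(5) = mex{0,1} = 2
g(6) = mex{0,1,2} = 3
g(7) = mex{0,1,2} = 3
g(8) = mex{1,2,3} = 0
So g(8) = 0.
Heap B is a plain Nim heap of size 4, so its Grundy value is 4.
Heap C is a plain Nim heap of size 15, so its Grundy value is 15.
The value of a disjunctive sum is the nim-sum of the parts.
Combined value = 0 XOR 4 XOR 15 = 11.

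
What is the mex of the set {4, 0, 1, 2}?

The values 0, 1, 2 are all present; 3 is the first non-negative integer missing from the set.

3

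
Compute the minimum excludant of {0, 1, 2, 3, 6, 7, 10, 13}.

The values 0, 1, 2, 3 are all present; 4 is the first non-negative integer missing from the set.

4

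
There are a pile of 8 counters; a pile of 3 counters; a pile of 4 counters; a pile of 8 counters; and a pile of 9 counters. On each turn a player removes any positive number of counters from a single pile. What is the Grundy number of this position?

14

Nim-sum: 8 ⊕ 3 ⊕ 4 ⊕ 8 ⊕ 9 = 14.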